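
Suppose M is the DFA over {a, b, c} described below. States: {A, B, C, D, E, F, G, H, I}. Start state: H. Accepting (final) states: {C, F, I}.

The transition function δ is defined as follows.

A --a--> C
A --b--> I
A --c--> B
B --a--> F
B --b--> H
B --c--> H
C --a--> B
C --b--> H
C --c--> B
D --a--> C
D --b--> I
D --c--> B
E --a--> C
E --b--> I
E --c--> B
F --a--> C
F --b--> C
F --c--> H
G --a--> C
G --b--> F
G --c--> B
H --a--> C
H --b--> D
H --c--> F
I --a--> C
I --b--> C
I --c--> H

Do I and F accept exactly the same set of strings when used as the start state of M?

Yes

States {A,E,G} cannot be reached from the start state, so discard them.
P0 = {C,F,I} | {B,D,H}.
Refine {C,F,I} on symbol a: members go to different blocks, giving {F,I} and {C}.
Refine {B,D,H} on symbol a: members go to different blocks, giving {D,H} and {B}.
Refine {D,H} on symbol b: members go to different blocks, giving {D} and {H}.
The partition is now stable with 5 blocks: {F,I} | {D} | {C} | {B} | {H}.
I and F lie in the same block of the stable partition, so they are equivalent — no string distinguishes them.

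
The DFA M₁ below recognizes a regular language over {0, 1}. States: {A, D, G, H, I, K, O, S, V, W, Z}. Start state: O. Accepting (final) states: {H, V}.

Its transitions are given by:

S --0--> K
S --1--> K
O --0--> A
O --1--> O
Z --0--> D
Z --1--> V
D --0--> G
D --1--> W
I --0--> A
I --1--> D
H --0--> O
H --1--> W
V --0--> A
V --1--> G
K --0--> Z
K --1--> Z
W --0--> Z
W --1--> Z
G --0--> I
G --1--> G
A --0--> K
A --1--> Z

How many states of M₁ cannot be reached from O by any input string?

No path from O leads to H, S; the other 9 states are all reachable.

2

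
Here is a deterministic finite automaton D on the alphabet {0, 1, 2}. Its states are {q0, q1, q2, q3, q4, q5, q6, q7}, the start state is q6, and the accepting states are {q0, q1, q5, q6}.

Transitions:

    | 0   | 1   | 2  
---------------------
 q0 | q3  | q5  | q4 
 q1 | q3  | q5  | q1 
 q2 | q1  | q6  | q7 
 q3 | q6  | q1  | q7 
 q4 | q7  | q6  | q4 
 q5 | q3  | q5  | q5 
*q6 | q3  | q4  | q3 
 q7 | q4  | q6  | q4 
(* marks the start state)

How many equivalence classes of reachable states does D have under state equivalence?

States {q0,q2} cannot be reached from the start state, so discard them.
Initial partition by acceptance: {q1,q5,q6} | {q3,q4,q7}.
Refine {q1,q5,q6} on symbol 1: members go to different blocks, giving {q1,q5} and {q6}.
Split {q3,q4,q7} by δ(·,0) → {q4,q7} and {q3}.
No further refinement is possible. Final partition (4 blocks): {q1,q5} | {q4,q7} | {q6} | {q3}.

4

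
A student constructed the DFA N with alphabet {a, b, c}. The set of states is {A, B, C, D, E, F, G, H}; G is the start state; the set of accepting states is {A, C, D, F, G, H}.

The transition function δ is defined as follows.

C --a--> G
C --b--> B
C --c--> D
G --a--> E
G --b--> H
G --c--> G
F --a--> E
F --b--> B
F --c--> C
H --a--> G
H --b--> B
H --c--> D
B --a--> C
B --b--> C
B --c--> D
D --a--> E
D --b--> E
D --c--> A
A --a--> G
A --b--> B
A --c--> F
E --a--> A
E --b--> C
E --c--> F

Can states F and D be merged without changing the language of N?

Yes

Every state is reachable, so we keep all 8.
P0 = {A,C,D,F,G,H} | {B,E}.
Refine {A,C,D,F,G,H} on symbol a: members go to different blocks, giving {A,C,H} and {D,F,G}.
Refine {D,F,G} on symbol b: members go to different blocks, giving {D,F} and {G}.
Stable partition: {A,C,H} | {B,E} | {D,F} | {G} — 4 equivalence classes.
F and D lie in the same block of the stable partition, so they are equivalent — no string distinguishes them.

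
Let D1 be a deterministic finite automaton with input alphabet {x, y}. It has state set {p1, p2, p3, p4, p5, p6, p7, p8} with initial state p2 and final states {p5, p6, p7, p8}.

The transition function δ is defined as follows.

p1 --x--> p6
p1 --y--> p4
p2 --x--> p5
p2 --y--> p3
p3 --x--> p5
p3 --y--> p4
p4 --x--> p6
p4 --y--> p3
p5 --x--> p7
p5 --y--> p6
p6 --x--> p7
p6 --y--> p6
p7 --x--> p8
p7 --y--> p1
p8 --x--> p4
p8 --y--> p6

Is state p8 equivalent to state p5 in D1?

Every state is reachable, so we keep all 8.
P0 = {p5,p6,p7,p8} | {p1,p2,p3,p4}.
Split {p5,p6,p7,p8} by δ(·,x) → {p5,p6,p7} and {p8}.
Split {p5,p6,p7} by δ(·,x) → {p5,p6} and {p7}.
The partition is now stable with 4 blocks: {p5,p6} | {p1,p2,p3,p4} | {p8} | {p7}.
p8 and p5 end up in different blocks, so they are distinguishable. For instance, the string 'x' is accepted from only p5.

No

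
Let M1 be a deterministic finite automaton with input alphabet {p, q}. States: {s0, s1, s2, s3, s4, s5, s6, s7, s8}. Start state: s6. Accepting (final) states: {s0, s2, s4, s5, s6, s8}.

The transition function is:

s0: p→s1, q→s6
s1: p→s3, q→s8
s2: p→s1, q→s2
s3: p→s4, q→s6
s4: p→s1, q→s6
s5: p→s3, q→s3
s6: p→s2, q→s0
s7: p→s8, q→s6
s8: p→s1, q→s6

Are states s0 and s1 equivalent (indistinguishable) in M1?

No

First remove the unreachable states {s5,s7}; 7 states remain.
Start with accepting vs non-accepting: {s0,s2,s4,s6,s8} | {s1,s3}.
Split {s0,s2,s4,s6,s8} by δ(·,p) → {s0,s2,s4,s8} and {s6}.
Split {s0,s2,s4,s8} by δ(·,q) → {s0,s4,s8} and {s2}.
On input p, block {s1,s3} splits into {s1} and {s3}.
No further refinement is possible. Final partition (5 blocks): {s0,s4,s8} | {s1} | {s6} | {s2} | {s3}.
s0 and s1 end up in different blocks, so they are distinguishable. For instance, the string 'ε' is accepted from only s0.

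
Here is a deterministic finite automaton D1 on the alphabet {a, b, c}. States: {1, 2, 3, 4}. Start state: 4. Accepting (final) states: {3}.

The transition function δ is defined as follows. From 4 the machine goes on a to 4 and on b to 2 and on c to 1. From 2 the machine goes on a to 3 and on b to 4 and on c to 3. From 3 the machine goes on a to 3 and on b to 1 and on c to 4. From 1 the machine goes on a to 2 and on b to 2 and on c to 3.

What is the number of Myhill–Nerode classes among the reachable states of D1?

Every state is reachable, so we keep all 4.
Start with accepting vs non-accepting: {3} | {1,2,4}.
Split {1,2,4} by δ(·,a) → {1,4} and {2}.
On input a, block {1,4} splits into {1} and {4}.
No further refinement is possible. Final partition (4 blocks): {3} | {1} | {2} | {4}.

4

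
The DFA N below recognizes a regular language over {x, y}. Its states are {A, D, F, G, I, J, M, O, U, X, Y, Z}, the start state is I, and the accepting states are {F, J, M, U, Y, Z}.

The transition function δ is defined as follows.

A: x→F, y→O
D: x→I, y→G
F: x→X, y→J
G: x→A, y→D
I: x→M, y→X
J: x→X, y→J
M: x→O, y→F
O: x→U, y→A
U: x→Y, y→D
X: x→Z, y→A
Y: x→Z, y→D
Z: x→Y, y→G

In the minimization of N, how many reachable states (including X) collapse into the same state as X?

2

P0 = {F,J,M,U,Y,Z} | {A,D,G,I,O,X}.
On input x, block {F,J,M,U,Y,Z} splits into {U,Y,Z} and {F,J,M}.
On input x, block {A,D,G,I,O,X} splits into {O,X} and {A,I} and {D,G}.
No further refinement is possible. Final partition (5 blocks): {U,Y,Z} | {O,X} | {F,J,M} | {A,I} | {D,G}.
State X belongs to the block {O,X}, which has 2 states.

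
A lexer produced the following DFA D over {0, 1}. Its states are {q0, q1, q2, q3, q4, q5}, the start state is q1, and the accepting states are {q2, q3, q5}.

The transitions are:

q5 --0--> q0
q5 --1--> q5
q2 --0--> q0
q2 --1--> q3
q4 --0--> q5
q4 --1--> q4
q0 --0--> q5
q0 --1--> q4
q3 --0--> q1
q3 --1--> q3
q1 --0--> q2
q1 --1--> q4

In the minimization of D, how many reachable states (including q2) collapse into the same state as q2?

All states are reachable from the start state.
Start with accepting vs non-accepting: {q2,q3,q5} | {q0,q1,q4}.
No further refinement is possible. Final partition (2 blocks): {q2,q3,q5} | {q0,q1,q4}.
State q2 belongs to the block {q2,q3,q5}, which has 3 states.

3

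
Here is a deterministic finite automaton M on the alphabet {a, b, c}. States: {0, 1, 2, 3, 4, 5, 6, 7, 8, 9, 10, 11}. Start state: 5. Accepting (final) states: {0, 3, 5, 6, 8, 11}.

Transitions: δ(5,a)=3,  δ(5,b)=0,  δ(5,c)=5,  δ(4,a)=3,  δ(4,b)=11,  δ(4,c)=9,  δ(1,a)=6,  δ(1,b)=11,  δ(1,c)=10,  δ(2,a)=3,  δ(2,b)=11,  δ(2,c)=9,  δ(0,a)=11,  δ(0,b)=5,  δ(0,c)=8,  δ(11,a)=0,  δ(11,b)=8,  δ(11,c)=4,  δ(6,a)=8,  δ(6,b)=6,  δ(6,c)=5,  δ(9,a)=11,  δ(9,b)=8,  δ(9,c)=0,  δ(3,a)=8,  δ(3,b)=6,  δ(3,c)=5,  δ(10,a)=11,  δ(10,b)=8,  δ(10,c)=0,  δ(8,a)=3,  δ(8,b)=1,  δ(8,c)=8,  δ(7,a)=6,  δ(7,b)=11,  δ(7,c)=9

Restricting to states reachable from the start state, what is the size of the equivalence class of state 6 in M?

2

Reachable states from the start: {0,1,3,4,5,6,8,9,10,11}. Unreachable: {2,7} — drop them.
Initial partition by acceptance: {0,3,5,6,8,11} | {1,4,9,10}.
On input b, block {0,3,5,6,8,11} splits into {0,3,5,6,11} and {8}.
On input a, block {0,3,5,6,11} splits into {0,5,11} and {3,6}.
On input a, block {0,5,11} splits into {0,11} and {5}.
Split {0,11} by δ(·,b) → {0} and {11}.
Refine {1,4,9,10} on symbol a: members go to different blocks, giving {1,4} and {9,10}.
No further refinement is possible. Final partition (7 blocks): {0} | {1,4} | {8} | {3,6} | {5} | {11} | {9,10}.
State 6 belongs to the block {3,6}, which has 2 states.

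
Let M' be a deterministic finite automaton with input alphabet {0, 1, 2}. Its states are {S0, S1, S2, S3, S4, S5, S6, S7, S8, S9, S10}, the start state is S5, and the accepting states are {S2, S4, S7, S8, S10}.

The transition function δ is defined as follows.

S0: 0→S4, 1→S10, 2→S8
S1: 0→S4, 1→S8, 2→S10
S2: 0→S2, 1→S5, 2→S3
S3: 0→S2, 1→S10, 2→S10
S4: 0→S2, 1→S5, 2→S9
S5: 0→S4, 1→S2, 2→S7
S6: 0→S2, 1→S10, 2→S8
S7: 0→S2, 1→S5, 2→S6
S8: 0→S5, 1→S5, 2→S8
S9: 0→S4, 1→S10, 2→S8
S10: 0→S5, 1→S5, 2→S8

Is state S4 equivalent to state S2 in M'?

Yes

First remove the unreachable states {S0,S1}; 9 states remain.
P0 = {S2,S4,S7,S8,S10} | {S3,S5,S6,S9}.
Split {S2,S4,S7,S8,S10} by δ(·,0) → {S2,S4,S7} and {S8,S10}.
Split {S3,S5,S6,S9} by δ(·,1) → {S3,S6,S9} and {S5}.
Stable partition: {S2,S4,S7} | {S3,S6,S9} | {S8,S10} | {S5} — 4 equivalence classes.
S4 and S2 lie in the same block of the stable partition, so they are equivalent — no string distinguishes them.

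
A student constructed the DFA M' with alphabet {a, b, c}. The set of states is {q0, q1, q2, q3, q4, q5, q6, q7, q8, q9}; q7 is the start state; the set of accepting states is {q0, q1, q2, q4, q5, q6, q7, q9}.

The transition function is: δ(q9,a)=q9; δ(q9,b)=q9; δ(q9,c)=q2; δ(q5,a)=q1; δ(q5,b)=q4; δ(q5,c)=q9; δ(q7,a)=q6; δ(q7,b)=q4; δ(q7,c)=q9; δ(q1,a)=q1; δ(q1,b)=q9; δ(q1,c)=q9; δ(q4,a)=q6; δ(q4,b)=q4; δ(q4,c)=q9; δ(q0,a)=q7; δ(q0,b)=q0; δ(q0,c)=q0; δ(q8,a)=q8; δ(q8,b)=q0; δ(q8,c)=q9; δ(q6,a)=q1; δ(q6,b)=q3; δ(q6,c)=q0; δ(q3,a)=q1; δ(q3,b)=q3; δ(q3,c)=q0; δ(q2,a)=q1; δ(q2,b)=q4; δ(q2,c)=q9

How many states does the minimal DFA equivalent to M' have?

7

First remove the unreachable states {q5,q8}; 8 states remain.
Initial partition by acceptance: {q0,q1,q2,q4,q6,q7,q9} | {q3}.
Split {q0,q1,q2,q4,q6,q7,q9} by δ(·,b) → {q0,q1,q2,q4,q7,q9} and {q6}.
Refine {q0,q1,q2,q4,q7,q9} on symbol a: members go to different blocks, giving {q0,q1,q2,q9} and {q4,q7}.
Split {q0,q1,q2,q9} by δ(·,a) → {q1,q2,q9} and {q0}.
Split {q1,q2,q9} by δ(·,b) → {q1,q9} and {q2}.
On input c, block {q1,q9} splits into {q1} and {q9}.
No further refinement is possible. Final partition (7 blocks): {q1} | {q3} | {q6} | {q4,q7} | {q0} | {q2} | {q9}.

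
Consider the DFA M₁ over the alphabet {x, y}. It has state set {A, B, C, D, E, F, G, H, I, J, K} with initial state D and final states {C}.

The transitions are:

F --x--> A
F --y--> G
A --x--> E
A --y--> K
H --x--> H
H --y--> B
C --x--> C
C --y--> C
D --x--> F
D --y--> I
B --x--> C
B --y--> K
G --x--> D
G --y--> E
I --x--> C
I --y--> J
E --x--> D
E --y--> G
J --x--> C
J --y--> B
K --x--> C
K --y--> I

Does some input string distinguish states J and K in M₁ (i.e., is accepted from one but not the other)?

No

States {H} cannot be reached from the start state, so discard them.
Start with accepting vs non-accepting: {C} | {A,B,D,E,F,G,I,J,K}.
On input x, block {A,B,D,E,F,G,I,J,K} splits into {A,D,E,F,G} and {B,I,J,K}.
Split {A,D,E,F,G} by δ(·,y) → {E,F,G} and {A,D}.
No further refinement is possible. Final partition (4 blocks): {C} | {E,F,G} | {B,I,J,K} | {A,D}.
J and K lie in the same block of the stable partition, so they are equivalent — no string distinguishes them.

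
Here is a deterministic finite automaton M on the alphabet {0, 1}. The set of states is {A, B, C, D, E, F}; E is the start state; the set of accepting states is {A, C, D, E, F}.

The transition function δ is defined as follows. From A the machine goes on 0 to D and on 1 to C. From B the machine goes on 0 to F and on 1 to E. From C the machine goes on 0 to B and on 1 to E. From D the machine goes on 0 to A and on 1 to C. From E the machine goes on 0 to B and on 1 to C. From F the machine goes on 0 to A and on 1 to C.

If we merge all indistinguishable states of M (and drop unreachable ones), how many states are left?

3

All states are reachable from the start state.
Initial partition by acceptance: {A,C,D,E,F} | {B}.
On input 0, block {A,C,D,E,F} splits into {A,D,F} and {C,E}.
No further refinement is possible. Final partition (3 blocks): {A,D,F} | {B} | {C,E}.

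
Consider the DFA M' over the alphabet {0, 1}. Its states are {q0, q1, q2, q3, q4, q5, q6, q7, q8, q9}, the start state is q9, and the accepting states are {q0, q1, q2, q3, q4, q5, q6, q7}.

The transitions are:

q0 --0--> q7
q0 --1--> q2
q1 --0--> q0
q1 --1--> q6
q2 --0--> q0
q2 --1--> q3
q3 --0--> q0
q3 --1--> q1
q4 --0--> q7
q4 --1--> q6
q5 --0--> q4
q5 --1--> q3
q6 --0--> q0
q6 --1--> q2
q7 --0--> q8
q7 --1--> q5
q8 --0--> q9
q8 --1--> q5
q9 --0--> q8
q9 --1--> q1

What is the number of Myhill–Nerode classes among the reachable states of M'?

4

P0 = {q0,q1,q2,q3,q4,q5,q6,q7} | {q8,q9}.
Split {q0,q1,q2,q3,q4,q5,q6,q7} by δ(·,0) → {q0,q1,q2,q3,q4,q5,q6} and {q7}.
Split {q0,q1,q2,q3,q4,q5,q6} by δ(·,0) → {q1,q2,q3,q5,q6} and {q0,q4}.
Stable partition: {q1,q2,q3,q5,q6} | {q8,q9} | {q7} | {q0,q4} — 4 equivalence classes.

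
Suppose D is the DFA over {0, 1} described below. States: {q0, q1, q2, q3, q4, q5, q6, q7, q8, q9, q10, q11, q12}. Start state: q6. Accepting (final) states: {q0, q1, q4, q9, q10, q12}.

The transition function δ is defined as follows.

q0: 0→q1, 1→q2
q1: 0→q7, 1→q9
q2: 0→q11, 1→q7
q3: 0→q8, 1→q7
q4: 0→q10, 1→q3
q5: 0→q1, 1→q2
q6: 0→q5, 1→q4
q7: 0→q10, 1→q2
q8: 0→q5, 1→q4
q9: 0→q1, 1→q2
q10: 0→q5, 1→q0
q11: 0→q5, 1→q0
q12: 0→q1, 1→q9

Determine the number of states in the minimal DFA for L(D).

5

States {q12} cannot be reached from the start state, so discard them.
P0 = {q0,q1,q4,q9,q10} | {q2,q3,q5,q6,q7,q8,q11}.
Split {q0,q1,q4,q9,q10} by δ(·,0) → {q0,q4,q9} and {q1,q10}.
Refine {q2,q3,q5,q6,q7,q8,q11} on symbol 0: members go to different blocks, giving {q2,q3,q6,q8,q11} and {q5,q7}.
On input 0, block {q2,q3,q6,q8,q11} splits into {q6,q8,q11} and {q2,q3}.
The partition is now stable with 5 blocks: {q0,q4,q9} | {q6,q8,q11} | {q1,q10} | {q5,q7} | {q2,q3}.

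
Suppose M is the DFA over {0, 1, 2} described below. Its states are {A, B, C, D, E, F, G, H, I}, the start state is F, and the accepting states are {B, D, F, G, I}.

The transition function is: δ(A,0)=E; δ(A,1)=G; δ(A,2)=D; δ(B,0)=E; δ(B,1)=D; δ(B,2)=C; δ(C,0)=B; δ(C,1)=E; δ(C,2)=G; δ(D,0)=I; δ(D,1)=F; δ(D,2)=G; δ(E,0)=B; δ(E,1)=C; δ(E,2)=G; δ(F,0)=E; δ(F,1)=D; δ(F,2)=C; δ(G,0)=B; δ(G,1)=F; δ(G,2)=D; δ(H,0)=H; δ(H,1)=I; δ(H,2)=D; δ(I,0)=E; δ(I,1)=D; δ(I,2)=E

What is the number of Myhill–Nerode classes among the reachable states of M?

Reachable states from the start: {B,C,D,E,F,G,I}. Unreachable: {A,H} — drop them.
P0 = {B,D,F,G,I} | {C,E}.
Refine {B,D,F,G,I} on symbol 0: members go to different blocks, giving {B,F,I} and {D,G}.
Stable partition: {B,F,I} | {C,E} | {D,G} — 3 equivalence classes.

3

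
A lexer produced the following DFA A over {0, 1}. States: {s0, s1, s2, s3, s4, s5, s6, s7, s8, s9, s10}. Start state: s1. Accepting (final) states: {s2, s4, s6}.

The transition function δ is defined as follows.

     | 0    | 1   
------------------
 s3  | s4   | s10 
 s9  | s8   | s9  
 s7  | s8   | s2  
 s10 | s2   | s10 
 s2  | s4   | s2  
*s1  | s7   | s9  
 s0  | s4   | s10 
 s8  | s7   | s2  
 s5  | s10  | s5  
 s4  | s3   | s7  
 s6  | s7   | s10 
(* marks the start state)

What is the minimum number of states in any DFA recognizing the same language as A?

States {s0,s5,s6} cannot be reached from the start state, so discard them.
Initial partition by acceptance: {s2,s4} | {s1,s3,s7,s8,s9,s10}.
Refine {s2,s4} on symbol 0: members go to different blocks, giving {s2} and {s4}.
Split {s1,s3,s7,s8,s9,s10} by δ(·,0) → {s1,s7,s8,s9} and {s3} and {s10}.
Refine {s1,s7,s8,s9} on symbol 1: members go to different blocks, giving {s1,s9} and {s7,s8}.
Stable partition: {s2} | {s1,s9} | {s4} | {s3} | {s10} | {s7,s8} — 6 equivalence classes.

6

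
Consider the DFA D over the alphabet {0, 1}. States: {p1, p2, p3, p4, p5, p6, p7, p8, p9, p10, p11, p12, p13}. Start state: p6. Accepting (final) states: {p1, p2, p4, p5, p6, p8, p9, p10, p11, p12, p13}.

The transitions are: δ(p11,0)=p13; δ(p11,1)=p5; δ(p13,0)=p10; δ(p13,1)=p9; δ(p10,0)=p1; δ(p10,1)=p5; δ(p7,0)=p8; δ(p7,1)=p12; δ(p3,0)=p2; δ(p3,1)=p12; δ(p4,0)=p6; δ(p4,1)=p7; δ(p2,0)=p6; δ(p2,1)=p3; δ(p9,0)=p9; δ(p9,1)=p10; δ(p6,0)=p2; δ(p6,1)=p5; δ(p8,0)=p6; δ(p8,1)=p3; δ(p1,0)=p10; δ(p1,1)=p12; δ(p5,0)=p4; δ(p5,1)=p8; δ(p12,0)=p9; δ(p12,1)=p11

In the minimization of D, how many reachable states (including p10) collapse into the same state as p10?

2

All states are reachable from the start state.
Start with accepting vs non-accepting: {p1,p2,p4,p5,p6,p8,p9,p10,p11,p12,p13} | {p3,p7}.
On input 1, block {p1,p2,p4,p5,p6,p8,p9,p10,p11,p12,p13} splits into {p1,p5,p6,p9,p10,p11,p12,p13} and {p2,p4,p8}.
On input 0, block {p1,p5,p6,p9,p10,p11,p12,p13} splits into {p1,p9,p10,p11,p12,p13} and {p5,p6}.
Split {p1,p9,p10,p11,p12,p13} by δ(·,1) → {p1,p9,p12,p13} and {p10,p11}.
On input 0, block {p1,p9,p12,p13} splits into {p1,p13} and {p9,p12}.
Split {p5,p6} by δ(·,1) → {p5} and {p6}.
No further refinement is possible. Final partition (7 blocks): {p1,p13} | {p3,p7} | {p2,p4,p8} | {p5} | {p10,p11} | {p9,p12} | {p6}.
The equivalence class containing p10 is {p10,p11}, of size 2.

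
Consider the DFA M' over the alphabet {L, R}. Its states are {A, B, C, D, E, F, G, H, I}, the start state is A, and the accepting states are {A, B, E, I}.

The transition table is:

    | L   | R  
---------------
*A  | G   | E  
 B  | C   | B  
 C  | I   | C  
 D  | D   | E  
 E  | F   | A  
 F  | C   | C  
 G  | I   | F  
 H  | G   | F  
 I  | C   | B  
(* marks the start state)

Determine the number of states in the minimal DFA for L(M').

First remove the unreachable states {D,H}; 7 states remain.
P0 = {A,B,E,I} | {C,F,G}.
Refine {C,F,G} on symbol L: members go to different blocks, giving {C,G} and {F}.
Refine {A,B,E,I} on symbol L: members go to different blocks, giving {A,B,I} and {E}.
Split {A,B,I} by δ(·,R) → {B,I} and {A}.
Refine {C,G} on symbol R: members go to different blocks, giving {C} and {G}.
Stable partition: {B,I} | {C} | {F} | {E} | {A} | {G} — 6 equivalence classes.

6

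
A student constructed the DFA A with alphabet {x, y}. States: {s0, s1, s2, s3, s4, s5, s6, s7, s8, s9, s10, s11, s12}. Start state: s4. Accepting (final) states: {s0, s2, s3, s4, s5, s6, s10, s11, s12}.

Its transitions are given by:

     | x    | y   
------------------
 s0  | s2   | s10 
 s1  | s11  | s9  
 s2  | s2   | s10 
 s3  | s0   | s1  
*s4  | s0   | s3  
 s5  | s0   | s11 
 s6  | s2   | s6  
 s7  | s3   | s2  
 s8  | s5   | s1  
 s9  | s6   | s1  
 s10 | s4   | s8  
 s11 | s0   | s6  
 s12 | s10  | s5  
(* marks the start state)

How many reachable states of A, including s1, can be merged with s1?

First remove the unreachable states {s7,s12}; 11 states remain.
P0 = {s0,s2,s3,s4,s5,s6,s10,s11} | {s1,s8,s9}.
Split {s0,s2,s3,s4,s5,s6,s10,s11} by δ(·,y) → {s0,s2,s4,s5,s6,s11} and {s3,s10}.
Refine {s0,s2,s4,s5,s6,s11} on symbol y: members go to different blocks, giving {s0,s2,s4} and {s5,s6,s11}.
Stable partition: {s0,s2,s4} | {s1,s8,s9} | {s3,s10} | {s5,s6,s11} — 4 equivalence classes.
The equivalence class containing s1 is {s1,s8,s9}, of size 3.

3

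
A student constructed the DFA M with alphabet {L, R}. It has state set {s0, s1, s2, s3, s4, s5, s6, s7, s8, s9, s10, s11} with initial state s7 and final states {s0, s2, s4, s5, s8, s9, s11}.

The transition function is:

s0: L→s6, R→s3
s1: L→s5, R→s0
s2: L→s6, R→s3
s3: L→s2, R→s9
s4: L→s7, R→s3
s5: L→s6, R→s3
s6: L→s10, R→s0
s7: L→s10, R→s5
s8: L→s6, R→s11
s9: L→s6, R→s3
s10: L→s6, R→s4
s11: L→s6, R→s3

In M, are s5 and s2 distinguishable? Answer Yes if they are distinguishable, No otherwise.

Reachable states from the start: {s0,s2,s3,s4,s5,s6,s7,s9,s10}. Unreachable: {s1,s8,s11} — drop them.
P0 = {s0,s2,s4,s5,s9} | {s3,s6,s7,s10}.
On input L, block {s3,s6,s7,s10} splits into {s6,s7,s10} and {s3}.
The partition is now stable with 3 blocks: {s0,s2,s4,s5,s9} | {s6,s7,s10} | {s3}.
s5 and s2 lie in the same block of the stable partition, so they are equivalent — no string distinguishes them.

No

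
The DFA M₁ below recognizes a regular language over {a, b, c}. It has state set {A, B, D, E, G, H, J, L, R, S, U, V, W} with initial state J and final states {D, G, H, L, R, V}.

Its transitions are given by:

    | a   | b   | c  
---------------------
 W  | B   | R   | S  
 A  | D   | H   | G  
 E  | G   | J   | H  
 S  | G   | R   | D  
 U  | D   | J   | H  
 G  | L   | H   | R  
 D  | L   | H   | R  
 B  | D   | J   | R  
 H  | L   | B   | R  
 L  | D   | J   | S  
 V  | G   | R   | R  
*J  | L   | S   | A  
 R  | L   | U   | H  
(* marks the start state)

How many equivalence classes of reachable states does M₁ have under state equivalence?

Reachable states from the start: {A,B,D,G,H,J,L,R,S,U}. Unreachable: {E,V,W} — drop them.
P0 = {D,G,H,L,R} | {A,B,J,S,U}.
Refine {D,G,H,L,R} on symbol b: members go to different blocks, giving {H,L,R} and {D,G}.
Split {H,L,R} by δ(·,a) → {H,R} and {L}.
Refine {A,B,J,S,U} on symbol a: members go to different blocks, giving {A,B,S,U} and {J}.
Refine {A,B,S,U} on symbol b: members go to different blocks, giving {A,S} and {B,U}.
The partition is now stable with 6 blocks: {H,R} | {A,S} | {D,G} | {L} | {J} | {B,U}.

6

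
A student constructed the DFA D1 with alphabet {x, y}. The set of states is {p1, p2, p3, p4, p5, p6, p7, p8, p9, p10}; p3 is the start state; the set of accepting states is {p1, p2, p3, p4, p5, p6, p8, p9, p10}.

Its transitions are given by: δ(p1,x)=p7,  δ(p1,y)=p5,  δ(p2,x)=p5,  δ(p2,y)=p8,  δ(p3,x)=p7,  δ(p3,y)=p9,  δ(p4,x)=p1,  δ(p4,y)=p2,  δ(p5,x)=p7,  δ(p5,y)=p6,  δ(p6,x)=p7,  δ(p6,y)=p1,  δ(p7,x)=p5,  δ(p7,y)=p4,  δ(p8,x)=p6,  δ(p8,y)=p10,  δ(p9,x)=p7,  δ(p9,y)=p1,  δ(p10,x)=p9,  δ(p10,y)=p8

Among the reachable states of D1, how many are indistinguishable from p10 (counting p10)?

Every state is reachable, so we keep all 10.
Start with accepting vs non-accepting: {p1,p2,p3,p4,p5,p6,p8,p9,p10} | {p7}.
Split {p1,p2,p3,p4,p5,p6,p8,p9,p10} by δ(·,x) → {p1,p3,p5,p6,p9} and {p2,p4,p8,p10}.
No further refinement is possible. Final partition (3 blocks): {p1,p3,p5,p6,p9} | {p7} | {p2,p4,p8,p10}.
The equivalence class containing p10 is {p2,p4,p8,p10}, of size 4.

4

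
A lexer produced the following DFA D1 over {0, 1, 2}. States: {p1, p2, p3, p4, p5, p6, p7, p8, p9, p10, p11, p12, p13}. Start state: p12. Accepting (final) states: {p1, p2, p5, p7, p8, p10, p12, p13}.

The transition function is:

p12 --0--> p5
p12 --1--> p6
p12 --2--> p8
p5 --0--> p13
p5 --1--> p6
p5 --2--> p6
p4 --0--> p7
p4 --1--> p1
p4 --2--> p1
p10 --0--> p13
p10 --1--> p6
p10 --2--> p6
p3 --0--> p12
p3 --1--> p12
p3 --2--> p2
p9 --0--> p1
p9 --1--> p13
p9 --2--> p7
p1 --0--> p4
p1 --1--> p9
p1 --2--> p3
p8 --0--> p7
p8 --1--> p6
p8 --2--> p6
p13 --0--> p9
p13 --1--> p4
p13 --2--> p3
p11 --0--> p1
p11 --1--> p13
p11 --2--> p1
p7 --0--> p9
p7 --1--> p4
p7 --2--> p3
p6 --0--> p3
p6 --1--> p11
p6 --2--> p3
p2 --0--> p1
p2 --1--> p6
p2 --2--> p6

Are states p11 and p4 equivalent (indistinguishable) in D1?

Yes

Reachable states from the start: {p1,p2,p3,p4,p5,p6,p7,p8,p9,p11,p12,p13}. Unreachable: {p10} — drop them.
Start with accepting vs non-accepting: {p1,p2,p5,p7,p8,p12,p13} | {p3,p4,p6,p9,p11}.
Split {p1,p2,p5,p7,p8,p12,p13} by δ(·,0) → {p2,p5,p8,p12} and {p1,p7,p13}.
Split {p2,p5,p8,p12} by δ(·,0) → {p2,p5,p8} and {p12}.
On input 0, block {p3,p4,p6,p9,p11} splits into {p4,p9,p11} and {p3} and {p6}.
Stable partition: {p2,p5,p8} | {p4,p9,p11} | {p1,p7,p13} | {p12} | {p3} | {p6} — 6 equivalence classes.
p11 and p4 lie in the same block of the stable partition, so they are equivalent — no string distinguishes them.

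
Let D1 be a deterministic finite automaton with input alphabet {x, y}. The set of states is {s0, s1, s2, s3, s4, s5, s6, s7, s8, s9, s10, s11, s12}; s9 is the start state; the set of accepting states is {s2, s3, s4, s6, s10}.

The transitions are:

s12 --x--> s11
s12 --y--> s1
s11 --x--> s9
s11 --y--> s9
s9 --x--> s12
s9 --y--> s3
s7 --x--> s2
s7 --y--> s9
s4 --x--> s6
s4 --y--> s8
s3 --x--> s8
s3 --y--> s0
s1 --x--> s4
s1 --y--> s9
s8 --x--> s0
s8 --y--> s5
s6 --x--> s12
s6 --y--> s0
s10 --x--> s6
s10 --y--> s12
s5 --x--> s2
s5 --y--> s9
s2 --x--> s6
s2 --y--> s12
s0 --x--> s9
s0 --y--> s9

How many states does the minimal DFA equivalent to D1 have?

6

States {s7,s10} cannot be reached from the start state, so discard them.
Start with accepting vs non-accepting: {s2,s3,s4,s6} | {s0,s1,s5,s8,s9,s11,s12}.
On input x, block {s2,s3,s4,s6} splits into {s2,s4} and {s3,s6}.
On input x, block {s0,s1,s5,s8,s9,s11,s12} splits into {s0,s8,s9,s11,s12} and {s1,s5}.
On input y, block {s0,s8,s9,s11,s12} splits into {s0,s11} and {s8,s12} and {s9}.
The partition is now stable with 6 blocks: {s2,s4} | {s0,s11} | {s3,s6} | {s1,s5} | {s8,s12} | {s9}.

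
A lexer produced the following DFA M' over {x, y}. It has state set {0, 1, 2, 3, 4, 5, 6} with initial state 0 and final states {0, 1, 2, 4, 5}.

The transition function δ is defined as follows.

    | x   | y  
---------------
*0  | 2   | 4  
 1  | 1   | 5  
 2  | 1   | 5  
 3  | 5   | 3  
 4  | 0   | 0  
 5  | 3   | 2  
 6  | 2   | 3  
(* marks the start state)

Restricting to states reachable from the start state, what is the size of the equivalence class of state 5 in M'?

Reachable states from the start: {0,1,2,3,4,5}. Unreachable: {6} — drop them.
Start with accepting vs non-accepting: {0,1,2,4,5} | {3}.
Split {0,1,2,4,5} by δ(·,x) → {0,1,2,4} and {5}.
On input y, block {0,1,2,4} splits into {0,4} and {1,2}.
Refine {0,4} on symbol x: members go to different blocks, giving {0} and {4}.
No further refinement is possible. Final partition (5 blocks): {0} | {3} | {5} | {1,2} | {4}.
State 5 belongs to the block {5}, which has 1 states.

1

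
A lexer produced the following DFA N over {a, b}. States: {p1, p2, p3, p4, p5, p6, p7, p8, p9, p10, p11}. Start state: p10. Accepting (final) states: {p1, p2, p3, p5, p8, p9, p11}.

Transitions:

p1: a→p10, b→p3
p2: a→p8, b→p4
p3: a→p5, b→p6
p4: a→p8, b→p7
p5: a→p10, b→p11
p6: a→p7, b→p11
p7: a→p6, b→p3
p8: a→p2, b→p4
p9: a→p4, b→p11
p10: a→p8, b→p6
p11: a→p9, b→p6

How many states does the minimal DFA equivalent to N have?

5

Reachable states from the start: {p2,p3,p4,p5,p6,p7,p8,p9,p10,p11}. Unreachable: {p1} — drop them.
P0 = {p2,p3,p5,p8,p9,p11} | {p4,p6,p7,p10}.
Split {p2,p3,p5,p8,p9,p11} by δ(·,a) → {p2,p3,p8,p11} and {p5,p9}.
Split {p2,p3,p8,p11} by δ(·,a) → {p2,p8} and {p3,p11}.
Refine {p4,p6,p7,p10} on symbol a: members go to different blocks, giving {p4,p10} and {p6,p7}.
No further refinement is possible. Final partition (5 blocks): {p2,p8} | {p4,p10} | {p5,p9} | {p3,p11} | {p6,p7}.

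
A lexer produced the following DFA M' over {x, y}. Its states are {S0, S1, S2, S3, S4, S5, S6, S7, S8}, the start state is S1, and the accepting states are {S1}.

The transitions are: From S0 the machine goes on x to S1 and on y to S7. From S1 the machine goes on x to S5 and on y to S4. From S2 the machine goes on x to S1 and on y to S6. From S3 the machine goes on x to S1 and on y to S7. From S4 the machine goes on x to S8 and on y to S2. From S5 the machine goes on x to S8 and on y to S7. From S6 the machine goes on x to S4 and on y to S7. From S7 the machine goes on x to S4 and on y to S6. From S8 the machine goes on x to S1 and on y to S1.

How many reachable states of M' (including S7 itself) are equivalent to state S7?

States {S0,S3} cannot be reached from the start state, so discard them.
P0 = {S1} | {S2,S4,S5,S6,S7,S8}.
Split {S2,S4,S5,S6,S7,S8} by δ(·,x) → {S4,S5,S6,S7} and {S2,S8}.
On input x, block {S4,S5,S6,S7} splits into {S4,S5} and {S6,S7}.
Split {S4,S5} by δ(·,y) → {S4} and {S5}.
Split {S2,S8} by δ(·,y) → {S2} and {S8}.
The partition is now stable with 6 blocks: {S1} | {S4} | {S2} | {S6,S7} | {S5} | {S8}.
State S7 belongs to the block {S6,S7}, which has 2 states.

2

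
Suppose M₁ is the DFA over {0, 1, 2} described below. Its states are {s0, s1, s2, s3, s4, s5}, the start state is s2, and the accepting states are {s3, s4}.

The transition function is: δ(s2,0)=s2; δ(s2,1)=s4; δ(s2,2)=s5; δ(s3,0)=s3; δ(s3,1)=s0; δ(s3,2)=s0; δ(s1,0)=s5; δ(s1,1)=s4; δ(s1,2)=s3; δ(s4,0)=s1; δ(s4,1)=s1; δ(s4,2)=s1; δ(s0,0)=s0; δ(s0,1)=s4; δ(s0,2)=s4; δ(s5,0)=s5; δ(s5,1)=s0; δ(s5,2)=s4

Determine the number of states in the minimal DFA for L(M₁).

6

All states are reachable from the start state.
Initial partition by acceptance: {s3,s4} | {s0,s1,s2,s5}.
Refine {s3,s4} on symbol 0: members go to different blocks, giving {s3} and {s4}.
Split {s0,s1,s2,s5} by δ(·,1) → {s0,s1,s2} and {s5}.
Refine {s0,s1,s2} on symbol 0: members go to different blocks, giving {s0,s2} and {s1}.
Refine {s0,s2} on symbol 2: members go to different blocks, giving {s0} and {s2}.
No further refinement is possible. Final partition (6 blocks): {s3} | {s0} | {s4} | {s5} | {s1} | {s2}.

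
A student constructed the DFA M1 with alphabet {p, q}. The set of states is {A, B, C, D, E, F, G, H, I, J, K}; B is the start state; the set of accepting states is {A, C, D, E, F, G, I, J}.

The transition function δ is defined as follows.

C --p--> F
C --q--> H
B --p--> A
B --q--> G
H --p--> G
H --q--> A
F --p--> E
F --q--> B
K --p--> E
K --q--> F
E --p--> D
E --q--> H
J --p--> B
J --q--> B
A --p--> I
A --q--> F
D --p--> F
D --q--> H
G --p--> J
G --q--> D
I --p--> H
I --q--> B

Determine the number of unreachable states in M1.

No path from B leads to C, K; the other 9 states are all reachable.

2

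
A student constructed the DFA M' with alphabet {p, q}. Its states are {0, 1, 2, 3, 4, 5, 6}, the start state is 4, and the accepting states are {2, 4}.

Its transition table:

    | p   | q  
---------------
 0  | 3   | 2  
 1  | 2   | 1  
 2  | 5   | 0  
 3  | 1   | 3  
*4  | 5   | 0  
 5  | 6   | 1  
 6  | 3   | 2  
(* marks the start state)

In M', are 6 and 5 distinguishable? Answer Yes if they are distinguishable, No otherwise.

Yes

Every state is reachable, so we keep all 7.
Initial partition by acceptance: {2,4} | {0,1,3,5,6}.
Refine {0,1,3,5,6} on symbol p: members go to different blocks, giving {0,3,5,6} and {1}.
Split {0,3,5,6} by δ(·,p) → {0,5,6} and {3}.
On input p, block {0,5,6} splits into {0,6} and {5}.
No further refinement is possible. Final partition (5 blocks): {2,4} | {0,6} | {1} | {3} | {5}.
6 and 5 end up in different blocks, so they are distinguishable. For instance, the string 'q' is accepted from only 6.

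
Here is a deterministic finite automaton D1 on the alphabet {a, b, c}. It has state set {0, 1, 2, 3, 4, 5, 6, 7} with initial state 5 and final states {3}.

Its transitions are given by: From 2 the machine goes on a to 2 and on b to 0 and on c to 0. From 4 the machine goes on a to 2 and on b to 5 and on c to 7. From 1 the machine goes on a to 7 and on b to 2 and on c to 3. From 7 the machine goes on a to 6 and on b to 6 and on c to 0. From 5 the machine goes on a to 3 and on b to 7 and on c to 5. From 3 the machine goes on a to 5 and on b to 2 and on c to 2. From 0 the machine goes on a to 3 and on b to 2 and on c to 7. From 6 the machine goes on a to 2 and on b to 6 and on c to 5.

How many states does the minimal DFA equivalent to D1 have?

States {1,4} cannot be reached from the start state, so discard them.
Initial partition by acceptance: {3} | {0,2,5,6,7}.
Refine {0,2,5,6,7} on symbol a: members go to different blocks, giving {2,6,7} and {0,5}.
Split {2,6,7} by δ(·,b) → {6,7} and {2}.
Split {6,7} by δ(·,a) → {6} and {7}.
Refine {0,5} on symbol b: members go to different blocks, giving {0} and {5}.
No further refinement is possible. Final partition (6 blocks): {3} | {6} | {0} | {2} | {7} | {5}.

6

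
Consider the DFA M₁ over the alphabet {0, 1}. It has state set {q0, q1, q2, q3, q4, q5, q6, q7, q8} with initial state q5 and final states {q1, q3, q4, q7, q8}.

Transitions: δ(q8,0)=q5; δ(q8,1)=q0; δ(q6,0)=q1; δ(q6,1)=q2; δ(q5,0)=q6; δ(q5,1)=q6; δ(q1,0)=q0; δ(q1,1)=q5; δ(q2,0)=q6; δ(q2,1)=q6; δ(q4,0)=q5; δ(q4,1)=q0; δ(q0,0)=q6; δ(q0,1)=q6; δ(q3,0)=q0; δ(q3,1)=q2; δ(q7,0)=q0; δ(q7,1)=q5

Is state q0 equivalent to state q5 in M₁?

Reachable states from the start: {q0,q1,q2,q5,q6}. Unreachable: {q3,q4,q7,q8} — drop them.
Start with accepting vs non-accepting: {q1} | {q0,q2,q5,q6}.
Refine {q0,q2,q5,q6} on symbol 0: members go to different blocks, giving {q0,q2,q5} and {q6}.
Stable partition: {q1} | {q0,q2,q5} | {q6} — 3 equivalence classes.
q0 and q5 lie in the same block of the stable partition, so they are equivalent — no string distinguishes them.

Yes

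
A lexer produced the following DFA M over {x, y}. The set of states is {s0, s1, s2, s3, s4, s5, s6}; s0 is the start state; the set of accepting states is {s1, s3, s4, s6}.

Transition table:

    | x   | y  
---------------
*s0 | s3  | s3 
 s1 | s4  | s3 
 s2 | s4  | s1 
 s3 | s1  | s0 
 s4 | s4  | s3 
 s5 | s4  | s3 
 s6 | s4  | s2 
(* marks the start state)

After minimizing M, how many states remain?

3

Reachable states from the start: {s0,s1,s3,s4}. Unreachable: {s2,s5,s6} — drop them.
Initial partition by acceptance: {s1,s3,s4} | {s0}.
Split {s1,s3,s4} by δ(·,y) → {s1,s4} and {s3}.
The partition is now stable with 3 blocks: {s1,s4} | {s0} | {s3}.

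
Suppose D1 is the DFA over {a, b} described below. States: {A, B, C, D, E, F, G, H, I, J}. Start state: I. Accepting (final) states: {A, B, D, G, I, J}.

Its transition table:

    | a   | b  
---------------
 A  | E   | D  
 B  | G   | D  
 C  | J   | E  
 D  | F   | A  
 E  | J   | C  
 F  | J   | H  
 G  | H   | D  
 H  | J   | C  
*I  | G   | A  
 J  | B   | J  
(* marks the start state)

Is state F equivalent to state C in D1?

Initial partition by acceptance: {A,B,D,G,I,J} | {C,E,F,H}.
On input a, block {A,B,D,G,I,J} splits into {A,D,G} and {B,I,J}.
Split {B,I,J} by δ(·,a) → {B,I} and {J}.
No further refinement is possible. Final partition (4 blocks): {A,D,G} | {C,E,F,H} | {B,I} | {J}.
F and C lie in the same block of the stable partition, so they are equivalent — no string distinguishes them.

Yes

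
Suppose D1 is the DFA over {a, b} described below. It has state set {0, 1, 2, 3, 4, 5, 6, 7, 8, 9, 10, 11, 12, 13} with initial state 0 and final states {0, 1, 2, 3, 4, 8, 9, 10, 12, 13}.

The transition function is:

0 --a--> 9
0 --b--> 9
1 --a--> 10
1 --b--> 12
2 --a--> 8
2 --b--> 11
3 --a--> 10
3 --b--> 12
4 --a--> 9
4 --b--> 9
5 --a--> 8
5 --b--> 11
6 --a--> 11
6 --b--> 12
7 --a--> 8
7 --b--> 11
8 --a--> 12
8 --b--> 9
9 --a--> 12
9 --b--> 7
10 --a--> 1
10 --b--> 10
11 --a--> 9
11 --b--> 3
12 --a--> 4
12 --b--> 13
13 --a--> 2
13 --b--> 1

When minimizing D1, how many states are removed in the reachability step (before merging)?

No path from 0 leads to 5, 6; the other 12 states are all reachable.

2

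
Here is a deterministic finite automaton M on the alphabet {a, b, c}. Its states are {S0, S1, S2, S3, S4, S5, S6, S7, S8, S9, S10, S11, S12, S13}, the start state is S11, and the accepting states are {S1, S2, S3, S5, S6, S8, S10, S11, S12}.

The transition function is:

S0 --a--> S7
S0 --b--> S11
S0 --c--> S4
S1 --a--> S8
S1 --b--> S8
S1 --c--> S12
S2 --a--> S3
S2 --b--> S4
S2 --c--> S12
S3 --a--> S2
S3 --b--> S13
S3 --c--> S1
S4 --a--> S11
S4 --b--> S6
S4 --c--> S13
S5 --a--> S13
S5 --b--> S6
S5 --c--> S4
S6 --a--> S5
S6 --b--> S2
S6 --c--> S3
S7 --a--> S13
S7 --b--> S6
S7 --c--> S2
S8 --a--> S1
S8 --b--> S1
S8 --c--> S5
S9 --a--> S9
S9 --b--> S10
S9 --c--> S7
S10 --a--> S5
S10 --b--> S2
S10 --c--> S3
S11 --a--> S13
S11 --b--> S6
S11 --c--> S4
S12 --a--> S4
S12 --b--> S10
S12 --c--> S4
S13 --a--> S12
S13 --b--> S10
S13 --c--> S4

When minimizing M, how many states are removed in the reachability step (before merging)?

3

No path from S11 leads to S0, S7, S9; the other 11 states are all reachable.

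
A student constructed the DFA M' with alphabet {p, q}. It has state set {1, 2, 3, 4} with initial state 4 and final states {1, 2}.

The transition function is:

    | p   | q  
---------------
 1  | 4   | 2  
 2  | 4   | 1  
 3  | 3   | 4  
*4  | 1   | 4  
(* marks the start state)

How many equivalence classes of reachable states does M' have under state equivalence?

2

States {3} cannot be reached from the start state, so discard them.
P0 = {1,2} | {4}.
Stable partition: {1,2} | {4} — 2 equivalence classes.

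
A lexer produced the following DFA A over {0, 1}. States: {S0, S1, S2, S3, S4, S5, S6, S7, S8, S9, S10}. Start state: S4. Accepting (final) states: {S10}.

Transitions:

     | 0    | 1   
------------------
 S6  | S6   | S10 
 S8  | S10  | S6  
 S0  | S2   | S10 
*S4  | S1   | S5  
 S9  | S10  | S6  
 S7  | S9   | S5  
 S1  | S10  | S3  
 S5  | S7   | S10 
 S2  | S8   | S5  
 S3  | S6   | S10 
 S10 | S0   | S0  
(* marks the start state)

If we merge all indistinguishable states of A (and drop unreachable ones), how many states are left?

5

All states are reachable from the start state.
P0 = {S10} | {S0,S1,S2,S3,S4,S5,S6,S7,S8,S9}.
On input 0, block {S0,S1,S2,S3,S4,S5,S6,S7,S8,S9} splits into {S0,S2,S3,S4,S5,S6,S7} and {S1,S8,S9}.
Refine {S0,S2,S3,S4,S5,S6,S7} on symbol 0: members go to different blocks, giving {S0,S3,S5,S6} and {S2,S4,S7}.
Refine {S0,S3,S5,S6} on symbol 0: members go to different blocks, giving {S0,S5} and {S3,S6}.
The partition is now stable with 5 blocks: {S10} | {S0,S5} | {S1,S8,S9} | {S2,S4,S7} | {S3,S6}.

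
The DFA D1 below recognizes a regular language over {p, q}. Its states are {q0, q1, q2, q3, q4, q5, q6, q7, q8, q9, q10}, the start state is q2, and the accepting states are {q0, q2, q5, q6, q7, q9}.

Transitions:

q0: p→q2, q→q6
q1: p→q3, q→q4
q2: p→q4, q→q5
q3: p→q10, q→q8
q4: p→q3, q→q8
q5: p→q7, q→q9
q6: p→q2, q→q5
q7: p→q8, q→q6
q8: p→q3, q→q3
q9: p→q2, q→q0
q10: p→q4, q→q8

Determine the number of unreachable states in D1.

1

No path from q2 leads to q1; the other 10 states are all reachable.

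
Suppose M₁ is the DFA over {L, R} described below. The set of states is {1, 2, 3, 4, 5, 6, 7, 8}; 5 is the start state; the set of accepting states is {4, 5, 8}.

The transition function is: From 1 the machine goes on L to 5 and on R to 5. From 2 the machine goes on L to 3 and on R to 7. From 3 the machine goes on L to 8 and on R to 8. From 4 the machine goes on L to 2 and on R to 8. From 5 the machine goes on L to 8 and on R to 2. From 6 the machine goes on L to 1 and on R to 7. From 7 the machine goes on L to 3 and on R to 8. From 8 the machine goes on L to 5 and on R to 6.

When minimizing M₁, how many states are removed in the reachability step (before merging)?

1

Starting at 5 and following transitions, the reachable set is {1, 2, 3, 5, 6, 7, 8}. That leaves 4 unreachable — 1 in total.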